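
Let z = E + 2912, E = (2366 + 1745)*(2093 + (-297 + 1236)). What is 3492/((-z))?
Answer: -873/3116866 ≈ -0.00028009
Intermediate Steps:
E = 12464552 (E = 4111*(2093 + 939) = 4111*3032 = 12464552)
z = 12467464 (z = 12464552 + 2912 = 12467464)
3492/((-z)) = 3492/((-1*12467464)) = 3492/(-12467464) = 3492*(-1/12467464) = -873/3116866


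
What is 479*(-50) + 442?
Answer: -23508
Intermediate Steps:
479*(-50) + 442 = -23950 + 442 = -23508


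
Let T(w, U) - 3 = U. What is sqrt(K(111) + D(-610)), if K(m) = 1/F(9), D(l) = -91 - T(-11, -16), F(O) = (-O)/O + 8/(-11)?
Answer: I*sqrt(28367)/19 ≈ 8.8645*I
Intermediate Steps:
T(w, U) = 3 + U
F(O) = -19/11 (F(O) = -1 + 8*(-1/11) = -1 - 8/11 = -19/11)
D(l) = -78 (D(l) = -91 - (3 - 16) = -91 - 1*(-13) = -91 + 13 = -78)
K(m) = -11/19 (K(m) = 1/(-19/11) = -11/19)
sqrt(K(111) + D(-610)) = sqrt(-11/19 - 78) = sqrt(-1493/19) = I*sqrt(28367)/19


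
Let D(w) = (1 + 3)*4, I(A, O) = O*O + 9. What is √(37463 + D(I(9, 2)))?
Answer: 31*√39 ≈ 193.59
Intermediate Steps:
I(A, O) = 9 + O² (I(A, O) = O² + 9 = 9 + O²)
D(w) = 16 (D(w) = 4*4 = 16)
√(37463 + D(I(9, 2))) = √(37463 + 16) = √37479 = 31*√39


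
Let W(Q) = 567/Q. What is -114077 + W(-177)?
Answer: -6730732/59 ≈ -1.1408e+5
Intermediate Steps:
-114077 + W(-177) = -114077 + 567/(-177) = -114077 + 567*(-1/177) = -114077 - 189/59 = -6730732/59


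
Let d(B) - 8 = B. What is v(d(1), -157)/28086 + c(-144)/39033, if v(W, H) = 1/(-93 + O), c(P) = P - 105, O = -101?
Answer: -150751261/23630942508 ≈ -0.0063794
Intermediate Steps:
c(P) = -105 + P
d(B) = 8 + B
v(W, H) = -1/194 (v(W, H) = 1/(-93 - 101) = 1/(-194) = -1/194)
v(d(1), -157)/28086 + c(-144)/39033 = -1/194/28086 + (-105 - 144)/39033 = -1/194*1/28086 - 249*1/39033 = -1/5448684 - 83/13011 = -150751261/23630942508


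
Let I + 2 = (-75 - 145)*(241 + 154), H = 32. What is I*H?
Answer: -2780864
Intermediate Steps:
I = -86902 (I = -2 + (-75 - 145)*(241 + 154) = -2 - 220*395 = -2 - 86900 = -86902)
I*H = -86902*32 = -2780864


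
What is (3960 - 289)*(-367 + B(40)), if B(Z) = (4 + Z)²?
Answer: 5759799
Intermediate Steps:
(3960 - 289)*(-367 + B(40)) = (3960 - 289)*(-367 + (4 + 40)²) = 3671*(-367 + 44²) = 3671*(-367 + 1936) = 3671*1569 = 5759799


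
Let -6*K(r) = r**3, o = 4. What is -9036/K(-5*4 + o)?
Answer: -6777/512 ≈ -13.236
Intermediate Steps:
K(r) = -r**3/6
-9036/K(-5*4 + o) = -9036*(-6/(-5*4 + 4)**3) = -9036*(-6/(-20 + 4)**3) = -9036/((-1/6*(-16)**3)) = -9036/((-1/6*(-4096))) = -9036/2048/3 = -9036*3/2048 = -6777/512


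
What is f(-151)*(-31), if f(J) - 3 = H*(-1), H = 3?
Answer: 0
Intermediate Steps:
f(J) = 0 (f(J) = 3 + 3*(-1) = 3 - 3 = 0)
f(-151)*(-31) = 0*(-31) = 0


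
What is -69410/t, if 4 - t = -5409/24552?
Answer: -189350480/11513 ≈ -16447.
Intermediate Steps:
t = 11513/2728 (t = 4 - (-5409)/24552 = 4 - 1*(-601/2728) = 4 + 601/2728 = 11513/2728 ≈ 4.2203)
-69410/t = -69410/11513/2728 = -69410*2728/11513 = -189350480/11513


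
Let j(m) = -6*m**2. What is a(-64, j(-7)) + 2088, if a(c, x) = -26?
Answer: 2062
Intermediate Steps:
a(-64, j(-7)) + 2088 = -26 + 2088 = 2062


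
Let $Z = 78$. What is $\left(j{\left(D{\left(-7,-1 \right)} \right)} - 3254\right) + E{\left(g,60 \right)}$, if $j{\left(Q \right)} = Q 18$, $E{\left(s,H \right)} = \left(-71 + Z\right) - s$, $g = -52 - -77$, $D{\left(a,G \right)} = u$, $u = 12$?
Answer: $-3056$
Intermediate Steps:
$D{\left(a,G \right)} = 12$
$g = 25$ ($g = -52 + 77 = 25$)
$E{\left(s,H \right)} = 7 - s$ ($E{\left(s,H \right)} = \left(-71 + 78\right) - s = 7 - s$)
$j{\left(Q \right)} = 18 Q$
$\left(j{\left(D{\left(-7,-1 \right)} \right)} - 3254\right) + E{\left(g,60 \right)} = \left(18 \cdot 12 - 3254\right) + \left(7 - 25\right) = \left(216 - 3254\right) + \left(7 - 25\right) = -3038 - 18 = -3056$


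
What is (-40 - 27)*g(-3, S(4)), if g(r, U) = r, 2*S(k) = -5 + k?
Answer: 201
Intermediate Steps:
S(k) = -5/2 + k/2 (S(k) = (-5 + k)/2 = -5/2 + k/2)
(-40 - 27)*g(-3, S(4)) = (-40 - 27)*(-3) = -67*(-3) = 201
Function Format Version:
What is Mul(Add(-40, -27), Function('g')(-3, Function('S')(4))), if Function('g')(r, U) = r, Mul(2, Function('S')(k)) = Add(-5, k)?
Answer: 201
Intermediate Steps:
Function('S')(k) = Add(Rational(-5, 2), Mul(Rational(1, 2), k)) (Function('S')(k) = Mul(Rational(1, 2), Add(-5, k)) = Add(Rational(-5, 2), Mul(Rational(1, 2), k)))
Mul(Add(-40, -27), Function('g')(-3, Function('S')(4))) = Mul(Add(-40, -27), -3) = Mul(-67, -3) = 201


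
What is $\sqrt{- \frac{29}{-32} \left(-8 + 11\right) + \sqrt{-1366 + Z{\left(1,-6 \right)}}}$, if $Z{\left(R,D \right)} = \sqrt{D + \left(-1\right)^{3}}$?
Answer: $\frac{\sqrt{174 + 64 \sqrt{-1366 + i \sqrt{7}}}}{8} \approx 4.4619 + 4.1417 i$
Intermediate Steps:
$Z{\left(R,D \right)} = \sqrt{-1 + D}$ ($Z{\left(R,D \right)} = \sqrt{D - 1} = \sqrt{-1 + D}$)
$\sqrt{- \frac{29}{-32} \left(-8 + 11\right) + \sqrt{-1366 + Z{\left(1,-6 \right)}}} = \sqrt{- \frac{29}{-32} \left(-8 + 11\right) + \sqrt{-1366 + \sqrt{-1 - 6}}} = \sqrt{\left(-29\right) \left(- \frac{1}{32}\right) 3 + \sqrt{-1366 + \sqrt{-7}}} = \sqrt{\frac{29}{32} \cdot 3 + \sqrt{-1366 + i \sqrt{7}}} = \sqrt{\frac{87}{32} + \sqrt{-1366 + i \sqrt{7}}}$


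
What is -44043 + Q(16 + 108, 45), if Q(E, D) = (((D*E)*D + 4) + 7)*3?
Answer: 709290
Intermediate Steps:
Q(E, D) = 33 + 3*E*D² (Q(E, D) = ((E*D² + 4) + 7)*3 = ((4 + E*D²) + 7)*3 = (11 + E*D²)*3 = 33 + 3*E*D²)
-44043 + Q(16 + 108, 45) = -44043 + (33 + 3*(16 + 108)*45²) = -44043 + (33 + 3*124*2025) = -44043 + (33 + 753300) = -44043 + 753333 = 709290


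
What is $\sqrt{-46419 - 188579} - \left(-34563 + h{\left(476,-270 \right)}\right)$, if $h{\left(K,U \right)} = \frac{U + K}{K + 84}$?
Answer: $\frac{9677537}{280} + i \sqrt{234998} \approx 34563.0 + 484.77 i$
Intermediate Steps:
$h{\left(K,U \right)} = \frac{K + U}{84 + K}$
$\sqrt{-46419 - 188579} - \left(-34563 + h{\left(476,-270 \right)}\right) = \sqrt{-46419 - 188579} - \left(-34563 + \frac{476 - 270}{84 + 476}\right) = \sqrt{-46419 - 188579} - \left(-34563 + \frac{1}{560} \cdot 206\right) = \sqrt{-234998} - \left(-34563 + \frac{1}{560} \cdot 206\right) = i \sqrt{234998} - \left(-34563 + \frac{103}{280}\right) = i \sqrt{234998} - - \frac{9677537}{280} = i \sqrt{234998} + \frac{9677537}{280} = \frac{9677537}{280} + i \sqrt{234998}$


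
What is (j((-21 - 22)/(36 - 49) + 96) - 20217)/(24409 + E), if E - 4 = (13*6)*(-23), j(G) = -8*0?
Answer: -20217/22619 ≈ -0.89381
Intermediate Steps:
j(G) = 0
E = -1790 (E = 4 + (13*6)*(-23) = 4 + 78*(-23) = 4 - 1794 = -1790)
(j((-21 - 22)/(36 - 49) + 96) - 20217)/(24409 + E) = (0 - 20217)/(24409 - 1790) = -20217/22619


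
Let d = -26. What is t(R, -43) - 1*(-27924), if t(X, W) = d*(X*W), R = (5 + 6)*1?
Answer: 40222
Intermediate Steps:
R = 11 (R = 11*1 = 11)
t(X, W) = -26*W*X (t(X, W) = -26*X*W = -26*W*X)
t(R, -43) - 1*(-27924) = -26*(-43)*11 - 1*(-27924) = 12298 + 27924 = 40222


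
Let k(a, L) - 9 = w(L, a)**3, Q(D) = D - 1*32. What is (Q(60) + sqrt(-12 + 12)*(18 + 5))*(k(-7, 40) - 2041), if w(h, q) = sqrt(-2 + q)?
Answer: -56896 - 756*I ≈ -56896.0 - 756.0*I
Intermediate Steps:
Q(D) = -32 + D (Q(D) = D - 32 = -32 + D)
k(a, L) = 9 + (-2 + a)**(3/2) (k(a, L) = 9 + (sqrt(-2 + a))**3 = 9 + (-2 + a)**(3/2))
(Q(60) + sqrt(-12 + 12)*(18 + 5))*(k(-7, 40) - 2041) = ((-32 + 60) + sqrt(-12 + 12)*(18 + 5))*((9 + (-2 - 7)**(3/2)) - 2041) = (28 + sqrt(0)*23)*((9 + (-9)**(3/2)) - 2041) = (28 + 0*23)*((9 - 27*I) - 2041) = (28 + 0)*(-2032 - 27*I) = 28*(-2032 - 27*I) = -56896 - 756*I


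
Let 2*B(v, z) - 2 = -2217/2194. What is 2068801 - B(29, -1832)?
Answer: 9077896617/4388 ≈ 2.0688e+6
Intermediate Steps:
B(v, z) = 2171/4388 (B(v, z) = 1 + (-2217/2194)/2 = 1 + (-2217*1/2194)/2 = 1 + (1/2)*(-2217/2194) = 1 - 2217/4388 = 2171/4388)
2068801 - B(29, -1832) = 2068801 - 1*2171/4388 = 2068801 - 2171/4388 = 9077896617/4388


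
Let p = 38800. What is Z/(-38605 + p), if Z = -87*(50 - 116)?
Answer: 1914/65 ≈ 29.446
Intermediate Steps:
Z = 5742 (Z = -87*(-66) = 5742)
Z/(-38605 + p) = 5742/(-38605 + 38800) = 5742/195 = 5742*(1/195) = 1914/65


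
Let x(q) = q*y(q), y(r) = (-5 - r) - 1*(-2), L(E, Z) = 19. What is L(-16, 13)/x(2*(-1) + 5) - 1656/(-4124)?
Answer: -12137/18558 ≈ -0.65400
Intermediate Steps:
y(r) = -3 - r (y(r) = (-5 - r) + 2 = -3 - r)
x(q) = q*(-3 - q)
L(-16, 13)/x(2*(-1) + 5) - 1656/(-4124) = 19/((-(2*(-1) + 5)*(3 + (2*(-1) + 5)))) - 1656/(-4124) = 19/((-(-2 + 5)*(3 + (-2 + 5)))) - 1656*(-1/4124) = 19/((-1*3*(3 + 3))) + 414/1031 = 19/((-1*3*6)) + 414/1031 = 19/(-18) + 414/1031 = 19*(-1/18) + 414/1031 = -19/18 + 414/1031 = -12137/18558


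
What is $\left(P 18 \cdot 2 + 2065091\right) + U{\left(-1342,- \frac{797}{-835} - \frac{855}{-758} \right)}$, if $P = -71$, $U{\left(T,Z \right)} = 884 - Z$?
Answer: $\frac{1305998469619}{632930} \approx 2.0634 \cdot 10^{6}$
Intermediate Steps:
$\left(P 18 \cdot 2 + 2065091\right) + U{\left(-1342,- \frac{797}{-835} - \frac{855}{-758} \right)} = \left(\left(-71\right) 18 \cdot 2 + 2065091\right) - \left(-884 + \frac{797}{835} + \frac{855}{758}\right) = \left(\left(-1278\right) 2 + 2065091\right) - \left(-884 + \frac{797}{835} + \frac{855}{758}\right) = \left(-2556 + 2065091\right) + \left(884 - \left(\frac{797}{835} + \frac{855}{758}\right)\right) = 2062535 + \left(884 - \frac{1318051}{632930}\right) = 2062535 + \frac{558192069}{632930} = \frac{1305998469619}{632930}$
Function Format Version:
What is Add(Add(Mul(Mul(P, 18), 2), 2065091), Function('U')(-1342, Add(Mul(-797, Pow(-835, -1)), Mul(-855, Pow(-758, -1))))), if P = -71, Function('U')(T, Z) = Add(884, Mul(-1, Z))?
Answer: Rational(1305998469619, 632930) ≈ 2.0634e+6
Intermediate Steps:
Add(Add(Mul(Mul(P, 18), 2), 2065091), Function('U')(-1342, Add(Mul(-797, Pow(-835, -1)), Mul(-855, Pow(-758, -1))))) = Add(Add(Mul(Mul(-71, 18), 2), 2065091), Add(884, Mul(-1, Add(Mul(-797, Pow(-835, -1)), Mul(-855, Pow(-758, -1)))))) = Add(Add(Mul(-1278, 2), 2065091), Add(884, Mul(-1, Add(Mul(-797, Rational(-1, 835)), Mul(-855, Rational(-1, 758)))))) = Add(Add(-2556, 2065091), Add(884, Mul(-1, Add(Rational(797, 835), Rational(855, 758))))) = Add(2062535, Add(884, Mul(-1, Rational(1318051, 632930)))) = Add(2062535, Add(884, Rational(-1318051, 632930))) = Add(2062535, Rational(558192069, 632930)) = Rational(1305998469619, 632930)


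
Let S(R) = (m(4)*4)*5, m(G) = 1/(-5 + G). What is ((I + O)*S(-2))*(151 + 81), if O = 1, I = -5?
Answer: 18560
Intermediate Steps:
S(R) = -20 (S(R) = (4/(-5 + 4))*5 = (4/(-1))*5 = -1*4*5 = -4*5 = -20)
((I + O)*S(-2))*(151 + 81) = ((-5 + 1)*(-20))*(151 + 81) = -4*(-20)*232 = 80*232 = 18560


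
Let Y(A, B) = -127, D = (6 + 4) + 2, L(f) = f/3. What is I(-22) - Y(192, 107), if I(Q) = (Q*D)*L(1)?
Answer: 39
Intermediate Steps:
L(f) = f/3 (L(f) = f*(1/3) = f/3)
D = 12 (D = 10 + 2 = 12)
I(Q) = 4*Q (I(Q) = (Q*12)*((1/3)*1) = (12*Q)*(1/3) = 4*Q)
I(-22) - Y(192, 107) = 4*(-22) - 1*(-127) = -88 + 127 = 39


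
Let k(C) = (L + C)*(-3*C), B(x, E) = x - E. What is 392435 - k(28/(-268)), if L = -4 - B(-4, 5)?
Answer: 1761633827/4489 ≈ 3.9243e+5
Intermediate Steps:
L = 5 (L = -4 - (-4 - 1*5) = -4 - (-4 - 5) = -4 - 1*(-9) = -4 + 9 = 5)
k(C) = -3*C*(5 + C) (k(C) = (5 + C)*(-3*C) = -3*C*(5 + C))
392435 - k(28/(-268)) = 392435 - (-3)*28/(-268)*(5 + 28/(-268)) = 392435 - (-3)*28*(-1/268)*(5 + 28*(-1/268)) = 392435 - (-3)*(-7)*(5 - 7/67)/67 = 392435 - (-3)*(-7)*328/(67*67) = 392435 - 1*6888/4489 = 392435 - 6888/4489 = 1761633827/4489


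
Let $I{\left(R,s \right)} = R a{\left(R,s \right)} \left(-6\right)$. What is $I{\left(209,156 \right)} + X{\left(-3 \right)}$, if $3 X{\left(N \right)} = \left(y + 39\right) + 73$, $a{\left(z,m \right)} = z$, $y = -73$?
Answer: $-262073$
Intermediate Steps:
$X{\left(N \right)} = 13$ ($X{\left(N \right)} = \frac{\left(-73 + 39\right) + 73}{3} = \frac{-34 + 73}{3} = \frac{1}{3} \cdot 39 = 13$)
$I{\left(R,s \right)} = - 6 R^{2}$ ($I{\left(R,s \right)} = R R \left(-6\right) = R^{2} \left(-6\right) = - 6 R^{2}$)
$I{\left(209,156 \right)} + X{\left(-3 \right)} = - 6 \cdot 209^{2} + 13 = \left(-6\right) 43681 + 13 = -262086 + 13 = -262073$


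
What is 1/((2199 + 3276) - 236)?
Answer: 1/5239 ≈ 0.00019088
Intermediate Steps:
1/((2199 + 3276) - 236) = 1/(5475 - 236) = 1/5239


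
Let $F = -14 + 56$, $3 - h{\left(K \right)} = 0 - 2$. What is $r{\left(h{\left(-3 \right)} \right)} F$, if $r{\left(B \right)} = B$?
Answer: $210$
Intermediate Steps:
$h{\left(K \right)} = 5$ ($h{\left(K \right)} = 3 - \left(0 - 2\right) = 3 - -2 = 3 + 2 = 5$)
$F = 42$
$r{\left(h{\left(-3 \right)} \right)} F = 5 \cdot 42 = 210$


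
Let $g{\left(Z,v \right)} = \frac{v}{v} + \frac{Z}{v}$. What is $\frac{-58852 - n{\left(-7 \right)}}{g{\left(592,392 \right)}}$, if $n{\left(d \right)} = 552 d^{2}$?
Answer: $- \frac{4209100}{123} \approx -34220.0$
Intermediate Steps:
$g{\left(Z,v \right)} = 1 + \frac{Z}{v}$
$\frac{-58852 - n{\left(-7 \right)}}{g{\left(592,392 \right)}} = \frac{-58852 - 552 \left(-7\right)^{2}}{\frac{1}{392} \left(592 + 392\right)} = \frac{-58852 - 552 \cdot 49}{\frac{1}{392} \cdot 984} = \frac{-58852 - 27048}{\frac{123}{49}} = \left(-58852 - 27048\right) \frac{49}{123} = \left(-85900\right) \frac{49}{123} = - \frac{4209100}{123}$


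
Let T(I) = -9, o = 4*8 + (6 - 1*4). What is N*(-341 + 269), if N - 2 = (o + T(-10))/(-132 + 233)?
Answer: -16344/101 ≈ -161.82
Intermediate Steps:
o = 34 (o = 32 + (6 - 4) = 32 + 2 = 34)
N = 227/101 (N = 2 + (34 - 9)/(-132 + 233) = 2 + 25/101 = 227/101 ≈ 2.2475)
N*(-341 + 269) = 227*(-341 + 269)/101 = (227/101)*(-72) = -16344/101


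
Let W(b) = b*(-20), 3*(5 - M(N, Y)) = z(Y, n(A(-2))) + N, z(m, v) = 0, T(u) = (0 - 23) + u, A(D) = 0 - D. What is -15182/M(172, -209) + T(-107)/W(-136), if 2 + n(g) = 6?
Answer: 12386471/42704 ≈ 290.05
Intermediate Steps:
A(D) = -D
n(g) = 4 (n(g) = -2 + 6 = 4)
T(u) = -23 + u
M(N, Y) = 5 - N/3 (M(N, Y) = 5 - (0 + N)/3 = 5 - N/3)
W(b) = -20*b
-15182/M(172, -209) + T(-107)/W(-136) = -15182/(5 - 1/3*172) + (-23 - 107)/((-20*(-136))) = -15182/(5 - 172/3) - 130/2720 = -15182/(-157/3) - 130*1/2720 = -15182*(-3/157) - 13/272 = 45546/157 - 13/272 = 12386471/42704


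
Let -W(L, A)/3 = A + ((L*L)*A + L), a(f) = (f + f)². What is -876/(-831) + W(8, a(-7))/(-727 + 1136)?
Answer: -10474160/113293 ≈ -92.452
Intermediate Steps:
a(f) = 4*f² (a(f) = (2*f)² = 4*f²)
W(L, A) = -3*A - 3*L - 3*A*L² (W(L, A) = -3*(A + ((L*L)*A + L)) = -3*(A + (L²*A + L)) = -3*(A + (A*L² + L)) = -3*(A + (L + A*L²)) = -3*(A + L + A*L²) = -3*A - 3*L - 3*A*L²)
-876/(-831) + W(8, a(-7))/(-727 + 1136) = -876/(-831) + (-12*(-7)² - 3*8 - 3*4*(-7)²*8²)/(-727 + 1136) = -876*(-1/831) + (-12*49 - 24 - 3*4*49*64)/409 = 292/277 + (-3*196 - 24 - 3*196*64)*(1/409) = 292/277 + (-588 - 24 - 37632)*(1/409) = 292/277 - 38244*1/409 = 292/277 - 38244/409 = -10474160/113293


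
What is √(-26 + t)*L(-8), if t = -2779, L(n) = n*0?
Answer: 0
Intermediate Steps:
L(n) = 0
√(-26 + t)*L(-8) = √(-26 - 2779)*0 = √(-2805)*0 = (I*√2805)*0 = 0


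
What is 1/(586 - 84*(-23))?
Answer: 1/2518 ≈ 0.00039714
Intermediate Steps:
1/(586 - 84*(-23)) = 1/(586 + 1932) = 1/2518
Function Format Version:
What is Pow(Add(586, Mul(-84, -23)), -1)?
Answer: Rational(1, 2518) ≈ 0.00039714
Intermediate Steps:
Pow(Add(586, Mul(-84, -23)), -1) = Pow(Add(586, 1932), -1) = Pow(2518, -1) = Rational(1, 2518)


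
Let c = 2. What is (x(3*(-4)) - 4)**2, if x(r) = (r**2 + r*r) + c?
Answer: 81796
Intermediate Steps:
x(r) = 2 + 2*r**2 (x(r) = (r**2 + r*r) + 2 = (r**2 + r**2) + 2 = 2*r**2 + 2 = 2 + 2*r**2)
(x(3*(-4)) - 4)**2 = ((2 + 2*(3*(-4))**2) - 4)**2 = ((2 + 2*(-12)**2) - 4)**2 = ((2 + 2*144) - 4)**2 = ((2 + 288) - 4)**2 = (290 - 4)**2 = 286**2 = 81796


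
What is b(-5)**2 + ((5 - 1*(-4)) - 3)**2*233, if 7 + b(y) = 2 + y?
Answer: 8488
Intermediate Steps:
b(y) = -5 + y (b(y) = -7 + (2 + y) = -5 + y)
b(-5)**2 + ((5 - 1*(-4)) - 3)**2*233 = (-5 - 5)**2 + ((5 - 1*(-4)) - 3)**2*233 = (-10)**2 + ((5 + 4) - 3)**2*233 = 100 + (9 - 3)**2*233 = 100 + 6**2*233 = 100 + 36*233 = 100 + 8388 = 8488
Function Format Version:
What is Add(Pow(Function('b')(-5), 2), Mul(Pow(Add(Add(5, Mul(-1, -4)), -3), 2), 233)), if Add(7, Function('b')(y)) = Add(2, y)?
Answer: 8488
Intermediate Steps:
Function('b')(y) = Add(-5, y) (Function('b')(y) = Add(-7, Add(2, y)) = Add(-5, y))
Add(Pow(Function('b')(-5), 2), Mul(Pow(Add(Add(5, Mul(-1, -4)), -3), 2), 233)) = Add(Pow(Add(-5, -5), 2), Mul(Pow(Add(Add(5, Mul(-1, -4)), -3), 2), 233)) = Add(Pow(-10, 2), Mul(Pow(Add(Add(5, 4), -3), 2), 233)) = Add(100, Mul(Pow(Add(9, -3), 2), 233)) = Add(100, Mul(Pow(6, 2), 233)) = Add(100, Mul(36, 233)) = Add(100, 8388) = 8488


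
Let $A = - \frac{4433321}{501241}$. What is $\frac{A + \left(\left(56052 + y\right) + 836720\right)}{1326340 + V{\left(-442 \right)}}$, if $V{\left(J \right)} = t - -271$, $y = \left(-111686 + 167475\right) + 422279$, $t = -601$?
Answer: $\frac{687116779119}{664650578410} \approx 1.0338$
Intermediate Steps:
$A = - \frac{4433321}{501241}$ ($A = \left(-4433321\right) \frac{1}{501241} = - \frac{4433321}{501241} \approx -8.8447$)
$y = 478068$ ($y = 55789 + 422279 = 478068$)
$V{\left(J \right)} = -330$ ($V{\left(J \right)} = -601 - -271 = -601 + 271 = -330$)
$\frac{A + \left(\left(56052 + y\right) + 836720\right)}{1326340 + V{\left(-442 \right)}} = \frac{- \frac{4433321}{501241} + \left(\left(56052 + 478068\right) + 836720\right)}{1326340 - 330} = \frac{- \frac{4433321}{501241} + \left(534120 + 836720\right)}{1326010} = \left(- \frac{4433321}{501241} + 1370840\right) \frac{1}{1326010} = \frac{687116779119}{501241} \cdot \frac{1}{1326010} = \frac{687116779119}{664650578410}$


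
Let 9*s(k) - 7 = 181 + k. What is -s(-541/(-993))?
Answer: -187225/8937 ≈ -20.949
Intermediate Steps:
s(k) = 188/9 + k/9 (s(k) = 7/9 + (181 + k)/9 = 7/9 + (181/9 + k/9) = 188/9 + k/9)
-s(-541/(-993)) = -(188/9 + (-541/(-993))/9) = -(188/9 + (-541*(-1/993))/9) = -(188/9 + (⅑)*(541/993)) = -(188/9 + 541/8937) = -1*187225/8937 = -187225/8937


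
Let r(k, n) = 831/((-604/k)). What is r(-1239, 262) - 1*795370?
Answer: -479373871/604 ≈ -7.9367e+5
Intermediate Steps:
r(k, n) = -831*k/604 (r(k, n) = 831*(-k/604) = -831*k/604)
r(-1239, 262) - 1*795370 = -831/604*(-1239) - 1*795370 = 1029609/604 - 795370 = -479373871/604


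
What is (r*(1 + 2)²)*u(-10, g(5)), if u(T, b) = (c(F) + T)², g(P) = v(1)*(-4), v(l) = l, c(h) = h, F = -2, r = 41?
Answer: 53136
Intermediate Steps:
g(P) = -4 (g(P) = 1*(-4) = -4)
u(T, b) = (-2 + T)²
(r*(1 + 2)²)*u(-10, g(5)) = (41*(1 + 2)²)*(-2 - 10)² = (41*3²)*(-12)² = (41*9)*144 = 369*144 = 53136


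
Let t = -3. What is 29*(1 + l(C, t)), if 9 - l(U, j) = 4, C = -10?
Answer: 174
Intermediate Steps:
l(U, j) = 5 (l(U, j) = 9 - 1*4 = 9 - 4 = 5)
29*(1 + l(C, t)) = 29*(1 + 5) = 29*6 = 174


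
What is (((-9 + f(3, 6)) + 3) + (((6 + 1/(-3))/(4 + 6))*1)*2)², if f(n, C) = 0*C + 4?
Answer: 169/225 ≈ 0.75111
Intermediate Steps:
f(n, C) = 4 (f(n, C) = 0 + 4 = 4)
(((-9 + f(3, 6)) + 3) + (((6 + 1/(-3))/(4 + 6))*1)*2)² = (((-9 + 4) + 3) + (((6 + 1/(-3))/(4 + 6))*1)*2)² = ((-5 + 3) + (((6 - ⅓)/10)*1)*2)² = (-2 + (((17/3)*(⅒))*1)*2)² = (-2 + ((17/30)*1)*2)² = (-2 + (17/30)*2)² = (-2 + 17/15)² = (-13/15)² = 169/225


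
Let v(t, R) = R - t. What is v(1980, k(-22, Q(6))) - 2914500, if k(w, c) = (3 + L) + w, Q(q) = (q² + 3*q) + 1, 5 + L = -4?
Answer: -2916508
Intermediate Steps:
L = -9 (L = -5 - 4 = -9)
Q(q) = 1 + q² + 3*q
k(w, c) = -6 + w (k(w, c) = (3 - 9) + w = -6 + w)
v(1980, k(-22, Q(6))) - 2914500 = ((-6 - 22) - 1*1980) - 2914500 = (-28 - 1980) - 2914500 = -2008 - 2914500 = -2916508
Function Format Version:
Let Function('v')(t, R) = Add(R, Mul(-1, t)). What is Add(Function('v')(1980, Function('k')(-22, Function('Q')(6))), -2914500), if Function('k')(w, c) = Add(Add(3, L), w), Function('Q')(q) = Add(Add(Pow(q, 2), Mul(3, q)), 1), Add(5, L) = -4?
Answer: -2916508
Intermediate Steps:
L = -9 (L = Add(-5, -4) = -9)
Function('Q')(q) = Add(1, Pow(q, 2), Mul(3, q))
Function('k')(w, c) = Add(-6, w) (Function('k')(w, c) = Add(Add(3, -9), w) = Add(-6, w))
Add(Function('v')(1980, Function('k')(-22, Function('Q')(6))), -2914500) = Add(Add(Add(-6, -22), Mul(-1, 1980)), -2914500) = Add(Add(-28, -1980), -2914500) = Add(-2008, -2914500) = -2916508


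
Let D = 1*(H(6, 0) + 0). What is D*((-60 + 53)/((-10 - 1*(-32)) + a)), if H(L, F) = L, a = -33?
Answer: 42/11 ≈ 3.8182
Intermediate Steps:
D = 6 (D = 1*(6 + 0) = 1*6 = 6)
D*((-60 + 53)/((-10 - 1*(-32)) + a)) = 6*((-60 + 53)/((-10 - 1*(-32)) - 33)) = 6*(-7/((-10 + 32) - 33)) = 6*(-7/(22 - 33)) = 6*(-7/(-11)) = 6*(-7*(-1/11)) = 6*(7/11) = 42/11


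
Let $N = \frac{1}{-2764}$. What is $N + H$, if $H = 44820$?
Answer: $\frac{123882479}{2764} \approx 44820.0$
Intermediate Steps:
$N = - \frac{1}{2764} \approx -0.00036179$
$N + H = - \frac{1}{2764} + 44820 = \frac{123882479}{2764}$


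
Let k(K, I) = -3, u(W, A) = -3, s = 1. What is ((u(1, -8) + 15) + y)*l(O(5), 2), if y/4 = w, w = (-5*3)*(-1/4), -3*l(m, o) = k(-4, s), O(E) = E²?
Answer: 27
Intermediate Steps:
l(m, o) = 1 (l(m, o) = -⅓*(-3) = 1)
w = 15/4 (w = -(-15)/4 = -15*(-¼) = 15/4 ≈ 3.7500)
y = 15 (y = 4*(15/4) = 15)
((u(1, -8) + 15) + y)*l(O(5), 2) = ((-3 + 15) + 15)*1 = (12 + 15)*1 = 27*1 = 27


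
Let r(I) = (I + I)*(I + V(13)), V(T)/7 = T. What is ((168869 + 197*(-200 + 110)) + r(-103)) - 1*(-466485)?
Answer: 620096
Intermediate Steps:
V(T) = 7*T
r(I) = 2*I*(91 + I) (r(I) = (I + I)*(I + 7*13) = (2*I)*(I + 91) = (2*I)*(91 + I) = 2*I*(91 + I))
((168869 + 197*(-200 + 110)) + r(-103)) - 1*(-466485) = ((168869 + 197*(-200 + 110)) + 2*(-103)*(91 - 103)) - 1*(-466485) = ((168869 + 197*(-90)) + 2*(-103)*(-12)) + 466485 = ((168869 - 17730) + 2472) + 466485 = (151139 + 2472) + 466485 = 153611 + 466485 = 620096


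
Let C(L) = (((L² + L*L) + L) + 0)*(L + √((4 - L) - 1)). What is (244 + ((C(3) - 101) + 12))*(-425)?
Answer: -92650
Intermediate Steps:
C(L) = (L + √(3 - L))*(L + 2*L²) (C(L) = (((L² + L²) + L) + 0)*(L + √(3 - L)) = ((2*L² + L) + 0)*(L + √(3 - L)) = ((L + 2*L²) + 0)*(L + √(3 - L)) = (L + 2*L²)*(L + √(3 - L)) = (L + √(3 - L))*(L + 2*L²))
(244 + ((C(3) - 101) + 12))*(-425) = (244 + ((3*(3 + √(3 - 1*3) + 2*3² + 2*3*√(3 - 1*3)) - 101) + 12))*(-425) = (244 + ((3*(3 + √(3 - 3) + 2*9 + 2*3*√(3 - 3)) - 101) + 12))*(-425) = (244 + ((3*(3 + √0 + 18 + 2*3*√0) - 101) + 12))*(-425) = (244 + ((3*(3 + 0 + 18 + 2*3*0) - 101) + 12))*(-425) = (244 + ((3*(3 + 0 + 18 + 0) - 101) + 12))*(-425) = (244 + ((3*21 - 101) + 12))*(-425) = (244 + ((63 - 101) + 12))*(-425) = (244 + (-38 + 12))*(-425) = (244 - 26)*(-425) = 218*(-425) = -92650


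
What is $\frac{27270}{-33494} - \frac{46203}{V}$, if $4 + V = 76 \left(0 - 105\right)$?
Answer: $\frac{664899801}{133708048} \approx 4.9728$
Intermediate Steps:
$V = -7984$ ($V = -4 + 76 \left(0 - 105\right) = -4 + 76 \left(-105\right) = -4 - 7980 = -7984$)
$\frac{27270}{-33494} - \frac{46203}{V} = \frac{27270}{-33494} - \frac{46203}{-7984} = 27270 \left(- \frac{1}{33494}\right) - - \frac{46203}{7984} = - \frac{13635}{16747} + \frac{46203}{7984} = \frac{664899801}{133708048}$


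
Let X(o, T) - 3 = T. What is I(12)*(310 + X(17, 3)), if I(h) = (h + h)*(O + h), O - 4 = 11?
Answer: 204768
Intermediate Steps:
O = 15 (O = 4 + 11 = 15)
X(o, T) = 3 + T
I(h) = 2*h*(15 + h) (I(h) = (h + h)*(15 + h) = (2*h)*(15 + h) = 2*h*(15 + h))
I(12)*(310 + X(17, 3)) = (2*12*(15 + 12))*(310 + (3 + 3)) = (2*12*27)*(310 + 6) = 648*316 = 204768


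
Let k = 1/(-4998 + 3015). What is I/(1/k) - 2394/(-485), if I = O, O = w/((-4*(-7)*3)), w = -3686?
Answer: 200280539/40393710 ≈ 4.9582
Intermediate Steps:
k = -1/1983 (k = 1/(-1983) = -1/1983 ≈ -0.00050429)
O = -1843/42 (O = -3686/(-4*(-7)*3) = -3686/(28*3) = -3686/84 = -3686*1/84 = -1843/42 ≈ -43.881)
I = -1843/42 ≈ -43.881
I/(1/k) - 2394/(-485) = -1843/(42*(1/(-1/1983))) - 2394/(-485) = -1843/42/(-1983) - 2394*(-1/485) = -1843/42*(-1/1983) + 2394/485 = 1843/83286 + 2394/485 = 200280539/40393710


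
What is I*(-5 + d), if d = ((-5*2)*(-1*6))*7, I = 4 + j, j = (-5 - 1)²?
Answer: 16600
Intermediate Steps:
j = 36 (j = (-6)² = 36)
I = 40 (I = 4 + 36 = 40)
d = 420 (d = -10*(-6)*7 = 60*7 = 420)
I*(-5 + d) = 40*(-5 + 420) = 40*415 = 16600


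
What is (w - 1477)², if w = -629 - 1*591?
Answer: 7273809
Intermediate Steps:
w = -1220 (w = -629 - 591 = -1220)
(w - 1477)² = (-1220 - 1477)² = (-2697)² = 7273809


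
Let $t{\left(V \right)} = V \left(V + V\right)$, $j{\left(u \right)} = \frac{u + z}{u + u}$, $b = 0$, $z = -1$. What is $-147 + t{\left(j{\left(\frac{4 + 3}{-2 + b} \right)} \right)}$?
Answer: $- \frac{14325}{98} \approx -146.17$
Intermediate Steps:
$j{\left(u \right)} = \frac{-1 + u}{2 u}$ ($j{\left(u \right)} = \frac{u - 1}{u + u} = \frac{-1 + u}{2 u}$)
$t{\left(V \right)} = 2 V^{2}$ ($t{\left(V \right)} = V 2 V = 2 V^{2}$)
$-147 + t{\left(j{\left(\frac{4 + 3}{-2 + b} \right)} \right)} = -147 + 2 \left(\frac{-1 + \frac{4 + 3}{-2 + 0}}{2 \frac{4 + 3}{-2 + 0}}\right)^{2} = -147 + 2 \left(\frac{-1 + \frac{7}{-2}}{2 \frac{7}{-2}}\right)^{2} = -147 + 2 \left(\frac{-1 + 7 \left(- \frac{1}{2}\right)}{2 \cdot 7 \left(- \frac{1}{2}\right)}\right)^{2} = -147 + 2 \left(\frac{-1 - \frac{7}{2}}{2 \left(- \frac{7}{2}\right)}\right)^{2} = -147 + 2 \left(\frac{1}{2} \left(- \frac{2}{7}\right) \left(- \frac{9}{2}\right)\right)^{2} = -147 + 2 \left(\frac{9}{14}\right)^{2} = -147 + 2 \cdot \frac{81}{196} = -147 + \frac{81}{98} = - \frac{14325}{98}$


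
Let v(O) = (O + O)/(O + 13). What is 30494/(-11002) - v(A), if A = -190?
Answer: -4789099/973677 ≈ -4.9186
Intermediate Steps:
v(O) = 2*O/(13 + O) (v(O) = (2*O)/(13 + O) = 2*O/(13 + O))
30494/(-11002) - v(A) = 30494/(-11002) - 2*(-190)/(13 - 190) = 30494*(-1/11002) - 2*(-190)/(-177) = -15247/5501 - 2*(-190)*(-1)/177 = -15247/5501 - 1*380/177 = -15247/5501 - 380/177 = -4789099/973677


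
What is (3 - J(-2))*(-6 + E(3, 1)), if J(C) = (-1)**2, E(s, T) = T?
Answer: -10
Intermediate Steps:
J(C) = 1
(3 - J(-2))*(-6 + E(3, 1)) = (3 - 1*1)*(-6 + 1) = (3 - 1)*(-5) = 2*(-5) = -10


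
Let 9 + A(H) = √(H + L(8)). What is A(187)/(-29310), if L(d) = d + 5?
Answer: 3/9770 - √2/2931 ≈ -0.00017544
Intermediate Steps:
L(d) = 5 + d
A(H) = -9 + √(13 + H) (A(H) = -9 + √(H + (5 + 8)) = -9 + √(H + 13) = -9 + √(13 + H))
A(187)/(-29310) = (-9 + √(13 + 187))/(-29310) = (-9 + √200)*(-1/29310) = (-9 + 10*√2)*(-1/29310) = 3/9770 - √2/2931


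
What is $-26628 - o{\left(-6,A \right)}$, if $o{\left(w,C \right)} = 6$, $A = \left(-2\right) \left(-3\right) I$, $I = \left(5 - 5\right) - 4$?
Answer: $-26634$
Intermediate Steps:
$I = -4$ ($I = 0 - 4 = -4$)
$A = -24$ ($A = \left(-2\right) \left(-3\right) \left(-4\right) = 6 \left(-4\right) = -24$)
$-26628 - o{\left(-6,A \right)} = -26628 - 6 = -26634$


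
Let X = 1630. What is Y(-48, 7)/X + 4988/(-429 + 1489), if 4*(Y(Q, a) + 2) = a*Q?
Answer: 200982/43195 ≈ 4.6529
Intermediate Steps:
Y(Q, a) = -2 + Q*a/4 (Y(Q, a) = -2 + (a*Q)/4 = -2 + (Q*a)/4 = -2 + Q*a/4)
Y(-48, 7)/X + 4988/(-429 + 1489) = (-2 + (¼)*(-48)*7)/1630 + 4988/(-429 + 1489) = (-2 - 84)*(1/1630) + 4988/1060 = -86*1/1630 + 4988*(1/1060) = -43/815 + 1247/265 = 200982/43195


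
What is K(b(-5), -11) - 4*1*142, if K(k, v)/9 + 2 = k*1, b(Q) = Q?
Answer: -631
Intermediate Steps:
K(k, v) = -18 + 9*k (K(k, v) = -18 + 9*(k*1) = -18 + 9*k)
K(b(-5), -11) - 4*1*142 = (-18 + 9*(-5)) - 4*1*142 = (-18 - 45) - 4*142 = -63 - 568 = -631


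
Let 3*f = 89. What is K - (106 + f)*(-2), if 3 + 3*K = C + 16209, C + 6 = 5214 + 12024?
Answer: 34252/3 ≈ 11417.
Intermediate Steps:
f = 89/3 (f = (1/3)*89 = 89/3 ≈ 29.667)
C = 17232 (C = -6 + (5214 + 12024) = -6 + 17238 = 17232)
K = 11146 (K = -1 + (17232 + 16209)/3 = -1 + (1/3)*33441 = -1 + 11147 = 11146)
K - (106 + f)*(-2) = 11146 - (106 + 89/3)*(-2) = 11146 - 407*(-2)/3 = 11146 - 1*(-814/3) = 11146 + 814/3 = 34252/3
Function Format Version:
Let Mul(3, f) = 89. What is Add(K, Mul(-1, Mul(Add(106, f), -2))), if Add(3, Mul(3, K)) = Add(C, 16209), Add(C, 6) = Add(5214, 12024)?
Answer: Rational(34252, 3) ≈ 11417.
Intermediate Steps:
f = Rational(89, 3) (f = Mul(Rational(1, 3), 89) = Rational(89, 3) ≈ 29.667)
C = 17232 (C = Add(-6, Add(5214, 12024)) = Add(-6, 17238) = 17232)
K = 11146 (K = Add(-1, Mul(Rational(1, 3), Add(17232, 16209))) = Add(-1, Mul(Rational(1, 3), 33441)) = Add(-1, 11147) = 11146)
Add(K, Mul(-1, Mul(Add(106, f), -2))) = Add(11146, Mul(-1, Mul(Add(106, Rational(89, 3)), -2))) = Add(11146, Mul(-1, Mul(Rational(407, 3), -2))) = Add(11146, Mul(-1, Rational(-814, 3))) = Add(11146, Rational(814, 3)) = Rational(34252, 3)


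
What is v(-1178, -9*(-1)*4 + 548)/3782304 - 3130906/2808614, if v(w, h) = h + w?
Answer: -328991850115/295084221296 ≈ -1.1149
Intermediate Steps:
v(-1178, -9*(-1)*4 + 548)/3782304 - 3130906/2808614 = ((-9*(-1)*4 + 548) - 1178)/3782304 - 3130906/2808614 = ((9*4 + 548) - 1178)*(1/3782304) - 3130906*1/2808614 = ((36 + 548) - 1178)*(1/3782304) - 1565453/1404307 = (584 - 1178)*(1/3782304) - 1565453/1404307 = -594*1/3782304 - 1565453/1404307 = -33/210128 - 1565453/1404307 = -328991850115/295084221296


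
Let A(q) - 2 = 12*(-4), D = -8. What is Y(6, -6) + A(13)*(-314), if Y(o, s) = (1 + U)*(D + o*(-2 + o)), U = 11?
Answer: 14636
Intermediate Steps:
A(q) = -46 (A(q) = 2 + 12*(-4) = 2 - 48 = -46)
Y(o, s) = -96 + 12*o*(-2 + o) (Y(o, s) = (1 + 11)*(-8 + o*(-2 + o)) = 12*(-8 + o*(-2 + o)) = -96 + 12*o*(-2 + o))
Y(6, -6) + A(13)*(-314) = (-96 - 24*6 + 12*6²) - 46*(-314) = (-96 - 144 + 12*36) + 14444 = (-96 - 144 + 432) + 14444 = 192 + 14444 = 14636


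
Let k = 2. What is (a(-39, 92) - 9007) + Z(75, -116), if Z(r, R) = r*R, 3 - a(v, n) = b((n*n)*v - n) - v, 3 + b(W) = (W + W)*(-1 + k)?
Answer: 642636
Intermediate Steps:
b(W) = -3 + 2*W (b(W) = -3 + (W + W)*(-1 + 2) = -3 + (2*W)*1 = -3 + 2*W)
a(v, n) = 6 + v + 2*n - 2*v*n² (a(v, n) = 3 - ((-3 + 2*((n*n)*v - n)) - v) = 3 - ((-3 + 2*(n²*v - n)) - v) = 3 - ((-3 + 2*(v*n² - n)) - v) = 3 - ((-3 + 2*(-n + v*n²)) - v) = 3 - ((-3 + (-2*n + 2*v*n²)) - v) = 3 - ((-3 - 2*n + 2*v*n²) - v) = 3 - (-3 - v - 2*n + 2*v*n²) = 3 + (3 + v + 2*n - 2*v*n²) = 6 + v + 2*n - 2*v*n²)
Z(r, R) = R*r
(a(-39, 92) - 9007) + Z(75, -116) = ((6 - 39 - 2*92*(-1 + 92*(-39))) - 9007) - 116*75 = ((6 - 39 - 2*92*(-1 - 3588)) - 9007) - 8700 = ((6 - 39 - 2*92*(-3589)) - 9007) - 8700 = ((6 - 39 + 660376) - 9007) - 8700 = (660343 - 9007) - 8700 = 651336 - 8700 = 642636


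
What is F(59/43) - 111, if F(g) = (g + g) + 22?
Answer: -3709/43 ≈ -86.256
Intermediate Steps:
F(g) = 22 + 2*g (F(g) = 2*g + 22 = 22 + 2*g)
F(59/43) - 111 = (22 + 2*(59/43)) - 111 = (22 + 118/43) - 111 = 1064/43 - 111 = -3709/43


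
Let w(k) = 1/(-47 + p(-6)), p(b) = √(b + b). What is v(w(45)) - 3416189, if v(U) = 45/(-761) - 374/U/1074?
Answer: -1396042883909/408657 - 374*I*√3/537 ≈ -3.4162e+6 - 1.2063*I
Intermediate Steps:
p(b) = √2*√b (p(b) = √(2*b) = √2*√b)
w(k) = 1/(-47 + 2*I*√3) (w(k) = 1/(-47 + √2*√(-6)) = 1/(-47 + √2*(I*√6)) = 1/(-47 + 2*I*√3))
v(U) = -45/761 - 187/(537*U) (v(U) = 45*(-1/761) - 374/U*(1/1074) = -45/761 - 187/(537*U))
v(w(45)) - 3416189 = (-142307 - 24165*(-47/2221 - 2*I*√3/2221))/(408657*(-47/2221 - 2*I*√3/2221)) - 3416189 = (-142307 + (1135755/2221 + 48330*I*√3/2221))/(408657*(-47/2221 - 2*I*√3/2221)) - 3416189 = (-314928092/2221 + 48330*I*√3/2221)/(408657*(-47/2221 - 2*I*√3/2221)) - 3416189 = -3416189 + (-314928092/2221 + 48330*I*√3/2221)/(408657*(-47/2221 - 2*I*√3/2221))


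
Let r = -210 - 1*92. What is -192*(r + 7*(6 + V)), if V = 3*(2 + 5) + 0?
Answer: 21696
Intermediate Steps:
V = 21 (V = 3*7 + 0 = 21 + 0 = 21)
r = -302 (r = -210 - 92 = -302)
-192*(r + 7*(6 + V)) = -192*(-302 + 7*(6 + 21)) = -192*(-302 + 7*27) = -192*(-302 + 189) = -192*(-113) = 21696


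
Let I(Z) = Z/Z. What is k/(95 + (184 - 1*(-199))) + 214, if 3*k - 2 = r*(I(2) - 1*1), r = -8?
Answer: 153439/717 ≈ 214.00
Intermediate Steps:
I(Z) = 1
k = ⅔ (k = ⅔ + (-8*(1 - 1*1))/3 = ⅔ + (-8*(1 - 1))/3 = ⅔ + (-8*0)/3 = ⅔ + (⅓)*0 = ⅔ + 0 = ⅔ ≈ 0.66667)
k/(95 + (184 - 1*(-199))) + 214 = (⅔)/(95 + (184 - 1*(-199))) + 214 = (⅔)/(95 + (184 + 199)) + 214 = (⅔)/(95 + 383) + 214 = (⅔)/478 + 214 = (1/478)*(⅔) + 214 = 1/717 + 214 = 153439/717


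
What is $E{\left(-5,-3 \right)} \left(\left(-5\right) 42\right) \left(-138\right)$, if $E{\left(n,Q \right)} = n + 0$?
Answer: $-144900$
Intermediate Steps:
$E{\left(n,Q \right)} = n$
$E{\left(-5,-3 \right)} \left(\left(-5\right) 42\right) \left(-138\right) = - 5 \left(\left(-5\right) 42\right) \left(-138\right) = \left(-5\right) \left(-210\right) \left(-138\right) = 1050 \left(-138\right) = -144900$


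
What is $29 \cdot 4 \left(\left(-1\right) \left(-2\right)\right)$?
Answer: $232$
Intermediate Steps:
$29 \cdot 4 \left(\left(-1\right) \left(-2\right)\right) = 116 \cdot 2 = 232$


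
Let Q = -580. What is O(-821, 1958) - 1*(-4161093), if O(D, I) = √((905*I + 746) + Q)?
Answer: 4161093 + 2*√443039 ≈ 4.1624e+6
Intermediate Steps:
O(D, I) = √(166 + 905*I) (O(D, I) = √((905*I + 746) - 580) = √((746 + 905*I) - 580) = √(166 + 905*I))
O(-821, 1958) - 1*(-4161093) = √(166 + 905*1958) - 1*(-4161093) = √(166 + 1771990) + 4161093 = √1772156 + 4161093 = 2*√443039 + 4161093 = 4161093 + 2*√443039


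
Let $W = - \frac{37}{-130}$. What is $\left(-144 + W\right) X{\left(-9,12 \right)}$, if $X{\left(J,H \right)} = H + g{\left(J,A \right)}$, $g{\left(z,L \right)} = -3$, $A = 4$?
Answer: $- \frac{168147}{130} \approx -1293.4$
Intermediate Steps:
$X{\left(J,H \right)} = -3 + H$ ($X{\left(J,H \right)} = H - 3 = -3 + H$)
$W = \frac{37}{130}$ ($W = \left(-37\right) \left(- \frac{1}{130}\right) = \frac{37}{130} \approx 0.28462$)
$\left(-144 + W\right) X{\left(-9,12 \right)} = \left(-144 + \frac{37}{130}\right) \left(-3 + 12\right) = \left(- \frac{18683}{130}\right) 9 = - \frac{168147}{130}$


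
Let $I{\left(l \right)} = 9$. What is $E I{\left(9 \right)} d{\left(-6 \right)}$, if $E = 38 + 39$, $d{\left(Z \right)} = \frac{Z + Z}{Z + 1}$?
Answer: $\frac{8316}{5} \approx 1663.2$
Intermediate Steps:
$d{\left(Z \right)} = \frac{2 Z}{1 + Z}$
$E = 77$
$E I{\left(9 \right)} d{\left(-6 \right)} = 77 \cdot 9 \cdot 2 \left(-6\right) \frac{1}{1 - 6} = 693 \cdot 2 \left(-6\right) \frac{1}{-5} = 693 \cdot 2 \left(-6\right) \left(- \frac{1}{5}\right) = 693 \cdot \frac{12}{5} = \frac{8316}{5}$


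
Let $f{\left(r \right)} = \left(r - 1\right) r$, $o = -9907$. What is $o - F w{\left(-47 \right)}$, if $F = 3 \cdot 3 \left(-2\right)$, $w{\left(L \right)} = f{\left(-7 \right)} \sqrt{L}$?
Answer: $-9907 + 1008 i \sqrt{47} \approx -9907.0 + 6910.5 i$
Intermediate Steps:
$f{\left(r \right)} = r \left(-1 + r\right)$ ($f{\left(r \right)} = \left(-1 + r\right) r = r \left(-1 + r\right)$)
$w{\left(L \right)} = 56 \sqrt{L}$ ($w{\left(L \right)} = - 7 \left(-1 - 7\right) \sqrt{L} = \left(-7\right) \left(-8\right) \sqrt{L} = 56 \sqrt{L}$)
$F = -18$ ($F = 9 \left(-2\right) = -18$)
$o - F w{\left(-47 \right)} = -9907 - - 18 \cdot 56 \sqrt{-47} = -9907 - - 18 \cdot 56 i \sqrt{47} = -9907 - - 1008 i \sqrt{47} = -9907 + 1008 i \sqrt{47}$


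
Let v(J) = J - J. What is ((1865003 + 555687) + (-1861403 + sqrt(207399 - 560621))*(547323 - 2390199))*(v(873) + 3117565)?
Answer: 10694299616027686670 - 5745285716940*I*sqrt(353222) ≈ 1.0694e+19 - 3.4146e+15*I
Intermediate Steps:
v(J) = 0
((1865003 + 555687) + (-1861403 + sqrt(207399 - 560621))*(547323 - 2390199))*(v(873) + 3117565) = ((1865003 + 555687) + (-1861403 + sqrt(207399 - 560621))*(547323 - 2390199))*(0 + 3117565) = (2420690 + (-1861403 + sqrt(-353222))*(-1842876))*3117565 = (2420690 + (-1861403 + I*sqrt(353222))*(-1842876))*3117565 = (2420690 + (3430334915028 - 1842876*I*sqrt(353222)))*3117565 = (3430337335718 - 1842876*I*sqrt(353222))*3117565 = 10694299616027686670 - 5745285716940*I*sqrt(353222)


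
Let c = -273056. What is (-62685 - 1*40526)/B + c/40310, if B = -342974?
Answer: -44745336567/6912640970 ≈ -6.4730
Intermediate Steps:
(-62685 - 1*40526)/B + c/40310 = (-62685 - 1*40526)/(-342974) - 273056/40310 = (-62685 - 40526)*(-1/342974) - 273056*1/40310 = -103211*(-1/342974) - 136528/20155 = 103211/342974 - 136528/20155 = -44745336567/6912640970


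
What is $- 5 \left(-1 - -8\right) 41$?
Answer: $-1435$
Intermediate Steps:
$- 5 \left(-1 - -8\right) 41 = - 5 \left(-1 + 8\right) 41 = \left(-5\right) 7 \cdot 41 = \left(-35\right) 41 = -1435$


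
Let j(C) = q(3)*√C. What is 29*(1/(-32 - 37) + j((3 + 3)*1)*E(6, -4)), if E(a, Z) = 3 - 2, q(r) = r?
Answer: -29/69 + 87*√6 ≈ 212.69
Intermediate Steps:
E(a, Z) = 1
j(C) = 3*√C
29*(1/(-32 - 37) + j((3 + 3)*1)*E(6, -4)) = 29*(1/(-32 - 37) + (3*√((3 + 3)*1))*1) = 29*(1/(-69) + (3*√(6*1))*1) = 29*(-1/69 + (3*√6)*1) = 29*(-1/69 + 3*√6) = -29/69 + 87*√6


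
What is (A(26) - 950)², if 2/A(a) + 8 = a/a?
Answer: 44249104/49 ≈ 9.0304e+5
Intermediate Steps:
A(a) = -2/7 (A(a) = 2/(-8 + a/a) = 2/(-8 + 1) = 2/(-7) = 2*(-⅐) = -2/7)
(A(26) - 950)² = (-2/7 - 950)² = (-6652/7)² = 44249104/49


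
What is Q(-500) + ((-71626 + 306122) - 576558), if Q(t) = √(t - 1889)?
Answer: -342062 + I*√2389 ≈ -3.4206e+5 + 48.877*I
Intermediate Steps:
Q(t) = √(-1889 + t)
Q(-500) + ((-71626 + 306122) - 576558) = √(-1889 - 500) + ((-71626 + 306122) - 576558) = √(-2389) + (234496 - 576558) = I*√2389 - 342062 = -342062 + I*√2389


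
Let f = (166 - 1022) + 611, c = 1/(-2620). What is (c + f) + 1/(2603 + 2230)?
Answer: -3102304913/12662460 ≈ -245.00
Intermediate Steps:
c = -1/2620 ≈ -0.00038168
f = -245 (f = -856 + 611 = -245)
(c + f) + 1/(2603 + 2230) = (-1/2620 - 245) + 1/(2603 + 2230) = -641901/2620 + 1/4833 = -3102304913/12662460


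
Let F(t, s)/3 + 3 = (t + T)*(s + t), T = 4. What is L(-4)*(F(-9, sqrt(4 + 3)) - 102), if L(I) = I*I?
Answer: 384 - 240*sqrt(7) ≈ -250.98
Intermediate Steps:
L(I) = I**2
F(t, s) = -9 + 3*(4 + t)*(s + t) (F(t, s) = -9 + 3*((t + 4)*(s + t)) = -9 + 3*((4 + t)*(s + t)) = -9 + 3*(4 + t)*(s + t))
L(-4)*(F(-9, sqrt(4 + 3)) - 102) = (-4)**2*((-9 + 3*(-9)**2 + 12*sqrt(4 + 3) + 12*(-9) + 3*sqrt(4 + 3)*(-9)) - 102) = 16*((-9 + 3*81 + 12*sqrt(7) - 108 + 3*sqrt(7)*(-9)) - 102) = 16*((-9 + 243 + 12*sqrt(7) - 108 - 27*sqrt(7)) - 102) = 16*((126 - 15*sqrt(7)) - 102) = 16*(24 - 15*sqrt(7)) = 384 - 240*sqrt(7)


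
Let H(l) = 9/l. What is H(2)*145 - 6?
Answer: 1293/2 ≈ 646.50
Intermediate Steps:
H(2)*145 - 6 = (9/2)*145 - 6 = 1305/2 - 6 = 1293/2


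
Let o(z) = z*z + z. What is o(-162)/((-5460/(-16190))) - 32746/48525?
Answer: 48786560777/630825 ≈ 77338.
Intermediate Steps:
o(z) = z + z² (o(z) = z² + z = z + z²)
o(-162)/((-5460/(-16190))) - 32746/48525 = (-162*(1 - 162))/((-5460/(-16190))) - 32746/48525 = (-162*(-161))/((-5460*(-1/16190))) - 32746*1/48525 = 26082/(546/1619) - 32746/48525 = 26082*(1619/546) - 32746/48525 = 1005399/13 - 32746/48525 = 48786560777/630825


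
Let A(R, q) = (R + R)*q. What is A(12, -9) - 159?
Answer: -375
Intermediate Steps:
A(R, q) = 2*R*q (A(R, q) = (2*R)*q = 2*R*q)
A(12, -9) - 159 = 2*12*(-9) - 159 = -216 - 159 = -375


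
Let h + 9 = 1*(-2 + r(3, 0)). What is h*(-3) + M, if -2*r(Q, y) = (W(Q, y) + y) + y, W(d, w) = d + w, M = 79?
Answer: 233/2 ≈ 116.50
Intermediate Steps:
r(Q, y) = -3*y/2 - Q/2 (r(Q, y) = -(((Q + y) + y) + y)/2 = -((Q + 2*y) + y)/2 = -(Q + 3*y)/2 = -3*y/2 - Q/2)
h = -25/2 (h = -9 + 1*(-2 + (-3/2*0 - 1/2*3)) = -9 + 1*(-2 + (0 - 3/2)) = -9 + 1*(-2 - 3/2) = -9 + 1*(-7/2) = -9 - 7/2 = -25/2 ≈ -12.500)
h*(-3) + M = -25/2*(-3) + 79 = 75/2 + 79 = 233/2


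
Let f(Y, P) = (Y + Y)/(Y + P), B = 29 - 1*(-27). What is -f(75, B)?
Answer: -150/131 ≈ -1.1450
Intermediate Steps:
B = 56 (B = 29 + 27 = 56)
f(Y, P) = 2*Y/(P + Y) (f(Y, P) = (2*Y)/(P + Y) = 2*Y/(P + Y))
-f(75, B) = -2*75/(56 + 75) = -2*75/131 = -1*150/131 = -150/131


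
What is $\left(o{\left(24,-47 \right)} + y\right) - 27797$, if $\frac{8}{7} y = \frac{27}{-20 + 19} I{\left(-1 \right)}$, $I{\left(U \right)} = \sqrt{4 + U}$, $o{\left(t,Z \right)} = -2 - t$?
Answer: $-27823 - \frac{189 \sqrt{3}}{8} \approx -27864.0$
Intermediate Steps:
$y = - \frac{189 \sqrt{3}}{8}$ ($y = \frac{7 \frac{27}{-20 + 19} \sqrt{4 - 1}}{8} = \frac{7 \frac{27}{-1} \sqrt{3}}{8} = \frac{7 \cdot 27 \left(-1\right) \sqrt{3}}{8} = \frac{7 \left(- 27 \sqrt{3}\right)}{8} = - \frac{189 \sqrt{3}}{8} \approx -40.92$)
$\left(o{\left(24,-47 \right)} + y\right) - 27797 = \left(\left(-2 - 24\right) - \frac{189 \sqrt{3}}{8}\right) - 27797 = \left(-26 - \frac{189 \sqrt{3}}{8}\right) - 27797 = -27823 - \frac{189 \sqrt{3}}{8}$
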